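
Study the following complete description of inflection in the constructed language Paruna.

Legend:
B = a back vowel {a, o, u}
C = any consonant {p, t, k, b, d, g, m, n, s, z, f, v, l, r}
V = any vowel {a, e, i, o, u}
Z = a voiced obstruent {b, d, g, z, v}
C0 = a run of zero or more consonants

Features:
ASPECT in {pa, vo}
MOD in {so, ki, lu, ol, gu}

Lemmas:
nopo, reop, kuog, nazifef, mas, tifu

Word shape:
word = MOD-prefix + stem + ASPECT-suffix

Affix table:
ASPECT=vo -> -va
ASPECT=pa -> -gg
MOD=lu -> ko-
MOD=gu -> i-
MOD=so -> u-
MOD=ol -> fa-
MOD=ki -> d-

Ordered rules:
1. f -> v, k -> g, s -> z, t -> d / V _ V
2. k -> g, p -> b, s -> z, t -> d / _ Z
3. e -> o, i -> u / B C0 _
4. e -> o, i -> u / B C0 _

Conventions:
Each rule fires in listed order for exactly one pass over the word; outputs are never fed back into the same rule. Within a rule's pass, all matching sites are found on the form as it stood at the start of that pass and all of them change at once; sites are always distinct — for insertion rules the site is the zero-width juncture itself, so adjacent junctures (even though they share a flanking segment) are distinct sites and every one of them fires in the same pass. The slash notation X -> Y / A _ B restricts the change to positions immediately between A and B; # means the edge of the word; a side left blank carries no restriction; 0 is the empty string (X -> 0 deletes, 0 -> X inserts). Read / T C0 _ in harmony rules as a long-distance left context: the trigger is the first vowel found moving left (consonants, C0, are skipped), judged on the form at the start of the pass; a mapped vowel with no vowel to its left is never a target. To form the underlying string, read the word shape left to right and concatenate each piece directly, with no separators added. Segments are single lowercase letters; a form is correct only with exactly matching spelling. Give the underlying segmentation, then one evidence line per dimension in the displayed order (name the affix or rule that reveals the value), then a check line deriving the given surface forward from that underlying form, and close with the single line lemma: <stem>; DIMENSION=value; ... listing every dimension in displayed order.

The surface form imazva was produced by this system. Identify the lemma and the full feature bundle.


underlying: i-mas-va
ASPECT=vo - signalled by the affix -va
MOD=gu - signalled by the affix i-
check: imasva -> imasva -> imazva -> imazva -> imazva
lemma: mas; ASPECT=vo; MOD=gu


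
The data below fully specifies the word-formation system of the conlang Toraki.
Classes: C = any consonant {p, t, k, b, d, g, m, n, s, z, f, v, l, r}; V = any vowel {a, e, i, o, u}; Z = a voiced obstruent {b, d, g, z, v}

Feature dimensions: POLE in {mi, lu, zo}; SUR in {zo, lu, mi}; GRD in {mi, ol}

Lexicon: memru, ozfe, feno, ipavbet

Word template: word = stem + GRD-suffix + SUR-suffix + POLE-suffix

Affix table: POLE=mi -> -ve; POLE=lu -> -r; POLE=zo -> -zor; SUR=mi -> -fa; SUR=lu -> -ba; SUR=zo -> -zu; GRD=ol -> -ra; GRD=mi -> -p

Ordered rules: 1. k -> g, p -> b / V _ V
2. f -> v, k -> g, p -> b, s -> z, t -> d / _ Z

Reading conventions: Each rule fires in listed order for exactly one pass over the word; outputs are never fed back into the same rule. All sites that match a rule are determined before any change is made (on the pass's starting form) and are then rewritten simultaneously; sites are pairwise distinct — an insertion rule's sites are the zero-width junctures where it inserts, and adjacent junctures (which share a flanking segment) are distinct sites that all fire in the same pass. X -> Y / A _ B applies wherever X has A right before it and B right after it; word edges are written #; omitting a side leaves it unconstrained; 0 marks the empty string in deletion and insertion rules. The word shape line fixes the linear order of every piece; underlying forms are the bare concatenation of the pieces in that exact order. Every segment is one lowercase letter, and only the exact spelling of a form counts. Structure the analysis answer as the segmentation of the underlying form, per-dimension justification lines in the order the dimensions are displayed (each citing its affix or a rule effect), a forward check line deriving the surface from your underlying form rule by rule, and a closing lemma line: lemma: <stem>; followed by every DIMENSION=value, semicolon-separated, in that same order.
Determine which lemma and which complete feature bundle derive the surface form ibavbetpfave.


underlying: ipavbet-p-fa-ve
POLE=mi - signalled by the affix -ve
SUR=mi - signalled by the affix -fa
GRD=mi - signalled by the affix -p
check: ipavbetpfave -> ibavbetpfave -> ibavbetpfave
lemma: ipavbet; POLE=mi; SUR=mi; GRD=mi


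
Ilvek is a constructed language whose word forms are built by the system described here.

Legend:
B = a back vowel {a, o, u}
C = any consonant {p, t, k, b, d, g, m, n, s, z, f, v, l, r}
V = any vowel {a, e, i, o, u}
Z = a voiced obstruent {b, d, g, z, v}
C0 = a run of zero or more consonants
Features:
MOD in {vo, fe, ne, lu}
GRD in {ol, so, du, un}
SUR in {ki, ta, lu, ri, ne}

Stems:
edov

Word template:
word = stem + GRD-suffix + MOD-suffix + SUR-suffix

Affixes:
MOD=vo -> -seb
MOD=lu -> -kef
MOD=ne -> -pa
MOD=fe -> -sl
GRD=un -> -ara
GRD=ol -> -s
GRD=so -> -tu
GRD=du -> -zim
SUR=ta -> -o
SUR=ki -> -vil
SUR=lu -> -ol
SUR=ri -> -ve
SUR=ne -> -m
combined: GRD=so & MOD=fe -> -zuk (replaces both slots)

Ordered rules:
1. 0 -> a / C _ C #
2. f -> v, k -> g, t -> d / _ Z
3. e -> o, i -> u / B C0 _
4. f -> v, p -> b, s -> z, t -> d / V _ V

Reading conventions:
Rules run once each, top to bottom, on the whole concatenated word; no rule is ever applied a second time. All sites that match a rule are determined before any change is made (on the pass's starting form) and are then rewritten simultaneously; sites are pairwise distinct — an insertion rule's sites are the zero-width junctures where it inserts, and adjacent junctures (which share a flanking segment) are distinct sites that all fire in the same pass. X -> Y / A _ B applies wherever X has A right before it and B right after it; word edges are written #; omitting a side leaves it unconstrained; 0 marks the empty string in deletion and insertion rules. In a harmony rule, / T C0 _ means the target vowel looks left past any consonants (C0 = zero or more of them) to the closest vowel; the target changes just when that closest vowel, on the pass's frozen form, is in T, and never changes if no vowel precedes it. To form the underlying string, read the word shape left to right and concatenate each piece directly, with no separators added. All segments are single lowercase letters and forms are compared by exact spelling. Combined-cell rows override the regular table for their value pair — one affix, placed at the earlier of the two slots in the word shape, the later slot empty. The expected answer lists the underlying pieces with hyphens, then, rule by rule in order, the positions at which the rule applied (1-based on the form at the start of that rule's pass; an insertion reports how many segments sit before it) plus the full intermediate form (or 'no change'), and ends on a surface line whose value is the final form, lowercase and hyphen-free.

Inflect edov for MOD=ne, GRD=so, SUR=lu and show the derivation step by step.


underlying: edov-tu-pa-ol
1. 0 -> a / C _ C #: no change
2. f -> v, k -> g, t -> d / _ Z: no change
3. e -> o, i -> u / B C0 _: no change
4. f -> v, p -> b, s -> z, t -> d / V _ V: fires at position(s) 7: edovtubaol
surface: edovtubaol


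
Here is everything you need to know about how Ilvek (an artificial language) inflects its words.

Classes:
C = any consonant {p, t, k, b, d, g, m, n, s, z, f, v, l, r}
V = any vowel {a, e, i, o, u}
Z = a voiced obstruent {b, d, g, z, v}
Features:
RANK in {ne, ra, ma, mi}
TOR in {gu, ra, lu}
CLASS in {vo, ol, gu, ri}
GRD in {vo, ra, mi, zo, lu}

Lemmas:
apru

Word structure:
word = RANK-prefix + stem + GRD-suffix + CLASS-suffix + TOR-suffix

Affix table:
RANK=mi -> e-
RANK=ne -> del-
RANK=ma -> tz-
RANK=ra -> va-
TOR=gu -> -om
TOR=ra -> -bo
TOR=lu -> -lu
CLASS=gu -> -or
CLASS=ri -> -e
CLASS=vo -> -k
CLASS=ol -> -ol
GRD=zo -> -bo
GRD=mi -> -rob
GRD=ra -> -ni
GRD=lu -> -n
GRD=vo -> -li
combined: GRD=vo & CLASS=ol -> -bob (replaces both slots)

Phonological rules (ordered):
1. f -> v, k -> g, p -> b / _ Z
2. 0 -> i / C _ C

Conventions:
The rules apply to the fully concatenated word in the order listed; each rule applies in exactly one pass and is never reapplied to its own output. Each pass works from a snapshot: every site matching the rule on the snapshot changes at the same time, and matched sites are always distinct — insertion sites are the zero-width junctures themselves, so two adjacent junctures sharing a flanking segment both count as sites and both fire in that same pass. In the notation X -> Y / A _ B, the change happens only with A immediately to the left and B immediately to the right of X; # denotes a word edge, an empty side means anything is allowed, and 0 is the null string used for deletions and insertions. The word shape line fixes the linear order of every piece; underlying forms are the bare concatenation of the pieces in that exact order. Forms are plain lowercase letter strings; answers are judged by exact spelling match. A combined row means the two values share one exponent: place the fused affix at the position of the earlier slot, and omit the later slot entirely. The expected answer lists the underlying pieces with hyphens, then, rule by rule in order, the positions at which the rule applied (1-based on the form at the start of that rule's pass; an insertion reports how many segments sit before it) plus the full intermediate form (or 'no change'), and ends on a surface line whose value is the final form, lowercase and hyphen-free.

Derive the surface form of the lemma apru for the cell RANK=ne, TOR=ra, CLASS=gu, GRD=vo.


underlying: del-apru-li-or-bo
1. f -> v, k -> g, p -> b / _ Z: no change
2. 0 -> i / C _ C: inserts after position(s) 5, 11: delapirulioribo
surface: delapirulioribo


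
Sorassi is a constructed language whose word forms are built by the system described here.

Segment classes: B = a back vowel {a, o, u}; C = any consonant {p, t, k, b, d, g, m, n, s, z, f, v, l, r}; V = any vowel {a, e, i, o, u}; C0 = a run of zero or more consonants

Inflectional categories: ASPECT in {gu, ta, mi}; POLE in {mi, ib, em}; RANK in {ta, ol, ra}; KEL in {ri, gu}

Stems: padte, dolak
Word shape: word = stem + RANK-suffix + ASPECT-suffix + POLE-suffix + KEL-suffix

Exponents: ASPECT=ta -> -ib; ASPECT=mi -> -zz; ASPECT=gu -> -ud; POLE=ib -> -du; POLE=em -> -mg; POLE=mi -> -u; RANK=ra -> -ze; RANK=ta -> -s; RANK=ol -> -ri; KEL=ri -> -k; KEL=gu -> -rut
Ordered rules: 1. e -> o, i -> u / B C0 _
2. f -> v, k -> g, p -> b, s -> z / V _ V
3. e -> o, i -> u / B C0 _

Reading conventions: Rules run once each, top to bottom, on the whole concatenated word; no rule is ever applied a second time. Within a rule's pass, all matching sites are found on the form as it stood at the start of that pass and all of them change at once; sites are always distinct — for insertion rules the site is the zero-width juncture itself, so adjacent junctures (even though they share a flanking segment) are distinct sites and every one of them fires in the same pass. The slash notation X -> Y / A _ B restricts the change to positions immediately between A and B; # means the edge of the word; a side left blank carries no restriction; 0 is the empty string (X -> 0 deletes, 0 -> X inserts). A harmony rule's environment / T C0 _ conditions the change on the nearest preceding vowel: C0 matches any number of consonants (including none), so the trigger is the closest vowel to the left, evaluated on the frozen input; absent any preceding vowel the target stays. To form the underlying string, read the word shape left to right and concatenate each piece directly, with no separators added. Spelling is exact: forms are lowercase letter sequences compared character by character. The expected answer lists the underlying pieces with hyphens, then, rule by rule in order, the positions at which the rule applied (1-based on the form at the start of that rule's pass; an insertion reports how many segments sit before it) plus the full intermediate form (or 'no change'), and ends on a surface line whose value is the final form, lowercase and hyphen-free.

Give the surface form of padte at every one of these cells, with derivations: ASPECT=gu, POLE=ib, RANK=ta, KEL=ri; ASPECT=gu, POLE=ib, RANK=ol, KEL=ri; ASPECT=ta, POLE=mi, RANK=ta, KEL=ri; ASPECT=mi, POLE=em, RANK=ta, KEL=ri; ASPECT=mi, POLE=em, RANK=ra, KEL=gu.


cell ASPECT=gu, POLE=ib, RANK=ta, KEL=ri:
underlying: padte-s-ud-du-k
1. e -> o, i -> u / B C0 _: fires at position(s) 5: padtosudduk
2. f -> v, k -> g, p -> b, s -> z / V _ V: fires at position(s) 6: padtozudduk
3. e -> o, i -> u / B C0 _: no change
surface: padtozudduk

cell ASPECT=gu, POLE=ib, RANK=ol, KEL=ri:
underlying: padte-ri-ud-du-k
1. e -> o, i -> u / B C0 _: fires at position(s) 5: padtoriudduk
2. f -> v, k -> g, p -> b, s -> z / V _ V: no change
3. e -> o, i -> u / B C0 _: fires at position(s) 7: padtoruudduk
surface: padtoruudduk

cell ASPECT=ta, POLE=mi, RANK=ta, KEL=ri:
underlying: padte-s-ib-u-k
1. e -> o, i -> u / B C0 _: fires at position(s) 5: padtosibuk
2. f -> v, k -> g, p -> b, s -> z / V _ V: fires at position(s) 6: padtozibuk
3. e -> o, i -> u / B C0 _: fires at position(s) 7: padtozubuk
surface: padtozubuk

cell ASPECT=mi, POLE=em, RANK=ta, KEL=ri:
underlying: padte-s-zz-mg-k
1. e -> o, i -> u / B C0 _: fires at position(s) 5: padtoszzmgk
2. f -> v, k -> g, p -> b, s -> z / V _ V: no change
3. e -> o, i -> u / B C0 _: no change
surface: padtoszzmgk

cell ASPECT=mi, POLE=em, RANK=ra, KEL=gu:
underlying: padte-ze-zz-mg-rut
1. e -> o, i -> u / B C0 _: fires at position(s) 5: padtozezzmgrut
2. f -> v, k -> g, p -> b, s -> z / V _ V: no change
3. e -> o, i -> u / B C0 _: fires at position(s) 7: padtozozzmgrut
surface: padtozozzmgrut


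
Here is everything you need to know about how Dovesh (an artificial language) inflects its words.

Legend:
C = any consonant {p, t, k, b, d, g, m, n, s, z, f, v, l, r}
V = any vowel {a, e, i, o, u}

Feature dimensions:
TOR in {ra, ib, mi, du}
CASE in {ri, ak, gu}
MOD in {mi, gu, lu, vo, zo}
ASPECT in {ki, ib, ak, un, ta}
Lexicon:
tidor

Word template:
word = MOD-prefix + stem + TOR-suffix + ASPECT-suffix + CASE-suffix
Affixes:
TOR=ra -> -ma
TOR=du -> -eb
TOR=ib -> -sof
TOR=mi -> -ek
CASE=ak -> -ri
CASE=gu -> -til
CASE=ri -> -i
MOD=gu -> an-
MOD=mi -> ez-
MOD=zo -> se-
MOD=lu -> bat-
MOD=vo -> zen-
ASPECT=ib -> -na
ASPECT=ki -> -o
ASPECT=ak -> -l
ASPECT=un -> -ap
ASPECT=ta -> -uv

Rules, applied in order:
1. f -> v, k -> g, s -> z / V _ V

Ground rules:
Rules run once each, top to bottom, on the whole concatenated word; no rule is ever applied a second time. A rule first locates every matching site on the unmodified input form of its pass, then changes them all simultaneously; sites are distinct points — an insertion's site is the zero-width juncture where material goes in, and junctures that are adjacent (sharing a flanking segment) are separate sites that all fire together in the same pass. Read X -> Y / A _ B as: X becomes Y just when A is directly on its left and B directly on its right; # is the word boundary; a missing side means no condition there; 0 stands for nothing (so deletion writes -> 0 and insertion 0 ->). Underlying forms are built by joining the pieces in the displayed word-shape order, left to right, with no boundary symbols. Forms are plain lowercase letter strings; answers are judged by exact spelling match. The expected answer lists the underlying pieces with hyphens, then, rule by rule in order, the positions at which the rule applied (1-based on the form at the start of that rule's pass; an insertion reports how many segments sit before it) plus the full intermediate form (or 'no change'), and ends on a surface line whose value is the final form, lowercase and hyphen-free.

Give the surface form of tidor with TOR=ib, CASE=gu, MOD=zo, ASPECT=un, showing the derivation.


underlying: se-tidor-sof-ap-til
1. f -> v, k -> g, s -> z / V _ V: fires at position(s) 10: setidorsovaptil
surface: setidorsovaptil


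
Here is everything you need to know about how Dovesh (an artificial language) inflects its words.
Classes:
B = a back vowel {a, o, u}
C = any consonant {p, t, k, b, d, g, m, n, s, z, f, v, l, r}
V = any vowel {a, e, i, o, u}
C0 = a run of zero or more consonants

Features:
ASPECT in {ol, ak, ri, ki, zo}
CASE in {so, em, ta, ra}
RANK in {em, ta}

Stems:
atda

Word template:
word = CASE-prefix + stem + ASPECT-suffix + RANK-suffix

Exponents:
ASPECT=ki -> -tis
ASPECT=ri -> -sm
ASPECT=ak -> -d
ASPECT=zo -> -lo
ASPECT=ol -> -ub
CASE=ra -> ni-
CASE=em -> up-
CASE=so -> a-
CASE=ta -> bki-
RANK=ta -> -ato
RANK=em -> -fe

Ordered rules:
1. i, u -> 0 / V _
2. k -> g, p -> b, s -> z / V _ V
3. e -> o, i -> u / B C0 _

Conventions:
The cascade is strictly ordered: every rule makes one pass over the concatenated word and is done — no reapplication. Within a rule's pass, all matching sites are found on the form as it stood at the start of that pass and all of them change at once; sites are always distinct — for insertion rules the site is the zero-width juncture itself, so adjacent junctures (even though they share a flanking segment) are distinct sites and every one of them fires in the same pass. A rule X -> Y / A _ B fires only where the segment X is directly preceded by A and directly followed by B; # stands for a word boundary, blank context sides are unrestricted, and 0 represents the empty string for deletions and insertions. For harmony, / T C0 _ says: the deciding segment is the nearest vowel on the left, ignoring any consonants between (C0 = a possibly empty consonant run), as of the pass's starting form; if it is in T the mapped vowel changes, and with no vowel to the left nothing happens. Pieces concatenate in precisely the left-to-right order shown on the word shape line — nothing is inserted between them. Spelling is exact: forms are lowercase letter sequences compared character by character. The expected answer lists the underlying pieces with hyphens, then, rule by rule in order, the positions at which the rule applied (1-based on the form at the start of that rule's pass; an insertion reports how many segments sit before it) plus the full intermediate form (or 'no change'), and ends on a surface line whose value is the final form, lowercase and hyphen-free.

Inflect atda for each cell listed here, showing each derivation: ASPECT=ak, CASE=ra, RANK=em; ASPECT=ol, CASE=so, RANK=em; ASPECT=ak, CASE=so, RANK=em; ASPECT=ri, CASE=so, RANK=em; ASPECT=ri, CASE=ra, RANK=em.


cell ASPECT=ak, CASE=ra, RANK=em:
underlying: ni-atda-d-fe
1. i, u -> 0 / V _: no change
2. k -> g, p -> b, s -> z / V _ V: no change
3. e -> o, i -> u / B C0 _: fires at position(s) 9: niatdadfo
surface: niatdadfo

cell ASPECT=ol, CASE=so, RANK=em:
underlying: a-atda-ub-fe
1. i, u -> 0 / V _: fires at position(s) 6: aatdabfe
2. k -> g, p -> b, s -> z / V _ V: no change
3. e -> o, i -> u / B C0 _: fires at position(s) 8: aatdabfo
surface: aatdabfo

cell ASPECT=ak, CASE=so, RANK=em:
underlying: a-atda-d-fe
1. i, u -> 0 / V _: no change
2. k -> g, p -> b, s -> z / V _ V: no change
3. e -> o, i -> u / B C0 _: fires at position(s) 8: aatdadfo
surface: aatdadfo

cell ASPECT=ri, CASE=so, RANK=em:
underlying: a-atda-sm-fe
1. i, u -> 0 / V _: no change
2. k -> g, p -> b, s -> z / V _ V: no change
3. e -> o, i -> u / B C0 _: fires at position(s) 9: aatdasmfo
surface: aatdasmfo

cell ASPECT=ri, CASE=ra, RANK=em:
underlying: ni-atda-sm-fe
1. i, u -> 0 / V _: no change
2. k -> g, p -> b, s -> z / V _ V: no change
3. e -> o, i -> u / B C0 _: fires at position(s) 10: niatdasmfo
surface: niatdasmfo


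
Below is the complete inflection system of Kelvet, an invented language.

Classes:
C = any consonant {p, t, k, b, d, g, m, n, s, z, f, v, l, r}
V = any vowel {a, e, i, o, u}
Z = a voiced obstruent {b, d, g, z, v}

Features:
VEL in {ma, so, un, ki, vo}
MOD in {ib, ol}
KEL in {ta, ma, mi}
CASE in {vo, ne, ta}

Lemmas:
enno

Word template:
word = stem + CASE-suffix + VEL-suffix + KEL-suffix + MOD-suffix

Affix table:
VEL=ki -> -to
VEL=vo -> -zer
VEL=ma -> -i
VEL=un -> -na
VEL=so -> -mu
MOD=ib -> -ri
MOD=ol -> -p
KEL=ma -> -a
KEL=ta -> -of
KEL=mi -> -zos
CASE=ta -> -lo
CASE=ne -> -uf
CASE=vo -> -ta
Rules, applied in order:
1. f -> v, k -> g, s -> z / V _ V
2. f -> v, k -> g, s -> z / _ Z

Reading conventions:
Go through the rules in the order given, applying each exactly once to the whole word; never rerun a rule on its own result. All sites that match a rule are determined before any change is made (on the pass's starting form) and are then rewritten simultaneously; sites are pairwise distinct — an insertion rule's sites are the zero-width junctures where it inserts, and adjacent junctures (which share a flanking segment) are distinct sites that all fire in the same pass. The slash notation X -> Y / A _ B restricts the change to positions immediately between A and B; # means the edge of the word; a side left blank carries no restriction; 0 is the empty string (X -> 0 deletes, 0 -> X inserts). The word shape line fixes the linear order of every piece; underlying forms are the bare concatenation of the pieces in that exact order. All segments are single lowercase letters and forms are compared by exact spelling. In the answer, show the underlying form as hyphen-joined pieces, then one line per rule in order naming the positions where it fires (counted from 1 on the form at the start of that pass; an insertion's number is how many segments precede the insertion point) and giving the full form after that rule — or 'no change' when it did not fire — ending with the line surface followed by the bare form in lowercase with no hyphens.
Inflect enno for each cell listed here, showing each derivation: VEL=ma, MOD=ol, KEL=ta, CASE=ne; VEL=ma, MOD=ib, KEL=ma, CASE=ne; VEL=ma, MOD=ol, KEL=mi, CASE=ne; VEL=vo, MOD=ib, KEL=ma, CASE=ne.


cell VEL=ma, MOD=ol, KEL=ta, CASE=ne:
underlying: enno-uf-i-of-p
1. f -> v, k -> g, s -> z / V _ V: fires at position(s) 6: ennouviofp
2. f -> v, k -> g, s -> z / _ Z: no change
surface: ennouviofp

cell VEL=ma, MOD=ib, KEL=ma, CASE=ne:
underlying: enno-uf-i-a-ri
1. f -> v, k -> g, s -> z / V _ V: fires at position(s) 6: ennouviari
2. f -> v, k -> g, s -> z / _ Z: no change
surface: ennouviari

cell VEL=ma, MOD=ol, KEL=mi, CASE=ne:
underlying: enno-uf-i-zos-p
1. f -> v, k -> g, s -> z / V _ V: fires at position(s) 6: ennouvizosp
2. f -> v, k -> g, s -> z / _ Z: no change
surface: ennouvizosp

cell VEL=vo, MOD=ib, KEL=ma, CASE=ne:
underlying: enno-uf-zer-a-ri
1. f -> v, k -> g, s -> z / V _ V: no change
2. f -> v, k -> g, s -> z / _ Z: fires at position(s) 6: ennouvzerari
surface: ennouvzerari


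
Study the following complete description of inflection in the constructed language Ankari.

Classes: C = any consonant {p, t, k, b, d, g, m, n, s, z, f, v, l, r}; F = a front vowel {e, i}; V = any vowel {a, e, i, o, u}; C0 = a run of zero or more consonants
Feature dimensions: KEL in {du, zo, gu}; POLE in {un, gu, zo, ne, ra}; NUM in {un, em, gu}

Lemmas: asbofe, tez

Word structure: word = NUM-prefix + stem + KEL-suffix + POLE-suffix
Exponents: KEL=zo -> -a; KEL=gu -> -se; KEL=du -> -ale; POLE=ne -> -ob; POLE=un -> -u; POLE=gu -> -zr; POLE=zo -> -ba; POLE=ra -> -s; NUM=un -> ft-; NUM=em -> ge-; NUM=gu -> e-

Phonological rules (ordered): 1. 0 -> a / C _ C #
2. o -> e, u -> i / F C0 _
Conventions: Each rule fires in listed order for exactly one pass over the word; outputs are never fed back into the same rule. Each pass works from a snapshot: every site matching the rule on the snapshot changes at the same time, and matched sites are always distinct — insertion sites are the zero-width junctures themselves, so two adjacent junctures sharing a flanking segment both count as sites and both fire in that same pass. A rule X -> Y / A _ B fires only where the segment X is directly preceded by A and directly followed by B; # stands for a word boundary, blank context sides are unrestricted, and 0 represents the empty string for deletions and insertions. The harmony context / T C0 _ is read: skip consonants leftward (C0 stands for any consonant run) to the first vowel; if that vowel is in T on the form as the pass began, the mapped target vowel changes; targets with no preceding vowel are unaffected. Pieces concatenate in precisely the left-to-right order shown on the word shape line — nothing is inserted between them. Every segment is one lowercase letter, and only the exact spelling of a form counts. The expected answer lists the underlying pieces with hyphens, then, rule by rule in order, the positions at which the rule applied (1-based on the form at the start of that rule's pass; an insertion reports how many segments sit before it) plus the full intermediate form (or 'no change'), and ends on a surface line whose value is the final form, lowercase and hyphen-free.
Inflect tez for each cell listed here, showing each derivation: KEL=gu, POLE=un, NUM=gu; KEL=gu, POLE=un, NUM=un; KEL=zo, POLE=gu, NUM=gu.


cell KEL=gu, POLE=un, NUM=gu:
underlying: e-tez-se-u
1. 0 -> a / C _ C #: no change
2. o -> e, u -> i / F C0 _: fires at position(s) 7: etezsei
surface: etezsei

cell KEL=gu, POLE=un, NUM=un:
underlying: ft-tez-se-u
1. 0 -> a / C _ C #: no change
2. o -> e, u -> i / F C0 _: fires at position(s) 8: fttezsei
surface: fttezsei

cell KEL=zo, POLE=gu, NUM=gu:
underlying: e-tez-a-zr
1. 0 -> a / C _ C #: inserts after position(s) 6: etezazar
2. o -> e, u -> i / F C0 _: no change
surface: etezazar


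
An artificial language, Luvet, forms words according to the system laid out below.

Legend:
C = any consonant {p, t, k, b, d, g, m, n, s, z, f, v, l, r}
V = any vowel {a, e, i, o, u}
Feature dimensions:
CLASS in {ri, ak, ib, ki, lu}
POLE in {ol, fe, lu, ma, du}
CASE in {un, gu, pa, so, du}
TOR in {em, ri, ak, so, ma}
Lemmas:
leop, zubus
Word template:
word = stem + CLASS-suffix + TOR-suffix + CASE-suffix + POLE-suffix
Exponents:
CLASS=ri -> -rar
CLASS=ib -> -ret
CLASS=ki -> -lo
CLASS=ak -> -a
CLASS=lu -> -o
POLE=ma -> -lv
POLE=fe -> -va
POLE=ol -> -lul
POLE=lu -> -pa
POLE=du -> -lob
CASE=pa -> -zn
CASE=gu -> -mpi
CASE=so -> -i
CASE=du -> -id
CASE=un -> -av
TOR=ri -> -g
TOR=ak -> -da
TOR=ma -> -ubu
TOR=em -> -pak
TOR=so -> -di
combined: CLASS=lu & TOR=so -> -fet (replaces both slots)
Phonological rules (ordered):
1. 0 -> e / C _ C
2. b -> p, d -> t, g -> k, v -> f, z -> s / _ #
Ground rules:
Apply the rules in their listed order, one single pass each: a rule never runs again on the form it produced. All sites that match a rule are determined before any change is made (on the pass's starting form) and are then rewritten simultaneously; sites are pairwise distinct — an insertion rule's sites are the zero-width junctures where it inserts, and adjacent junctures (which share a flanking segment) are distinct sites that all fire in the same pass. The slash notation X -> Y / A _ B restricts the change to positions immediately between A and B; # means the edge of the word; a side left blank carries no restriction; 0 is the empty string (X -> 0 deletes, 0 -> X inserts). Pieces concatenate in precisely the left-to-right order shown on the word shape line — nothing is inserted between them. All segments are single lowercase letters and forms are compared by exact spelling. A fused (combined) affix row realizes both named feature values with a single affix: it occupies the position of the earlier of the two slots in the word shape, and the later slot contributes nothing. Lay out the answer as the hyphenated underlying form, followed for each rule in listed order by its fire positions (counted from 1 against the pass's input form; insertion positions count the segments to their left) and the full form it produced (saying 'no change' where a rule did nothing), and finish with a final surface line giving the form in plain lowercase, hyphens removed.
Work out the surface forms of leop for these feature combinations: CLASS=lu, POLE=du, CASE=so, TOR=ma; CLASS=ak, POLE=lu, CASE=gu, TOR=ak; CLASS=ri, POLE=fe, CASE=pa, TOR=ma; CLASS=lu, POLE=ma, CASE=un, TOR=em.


cell CLASS=lu, POLE=du, CASE=so, TOR=ma:
underlying: leop-o-ubu-i-lob
1. 0 -> e / C _ C: no change
2. b -> p, d -> t, g -> k, v -> f, z -> s / _ #: fires at position(s) 12: leopoubuilop
surface: leopoubuilop

cell CLASS=ak, POLE=lu, CASE=gu, TOR=ak:
underlying: leop-a-da-mpi-pa
1. 0 -> e / C _ C: inserts after position(s) 8: leopadamepipa
2. b -> p, d -> t, g -> k, v -> f, z -> s / _ #: no change
surface: leopadamepipa

cell CLASS=ri, POLE=fe, CASE=pa, TOR=ma:
underlying: leop-rar-ubu-zn-va
1. 0 -> e / C _ C: inserts after position(s) 4, 11, 12: leoperarubuzeneva
2. b -> p, d -> t, g -> k, v -> f, z -> s / _ #: no change
surface: leoperarubuzeneva

cell CLASS=lu, POLE=ma, CASE=un, TOR=em:
underlying: leop-o-pak-av-lv
1. 0 -> e / C _ C: inserts after position(s) 10, 11: leopopakavelev
2. b -> p, d -> t, g -> k, v -> f, z -> s / _ #: fires at position(s) 14: leopopakavelef
surface: leopopakavelef


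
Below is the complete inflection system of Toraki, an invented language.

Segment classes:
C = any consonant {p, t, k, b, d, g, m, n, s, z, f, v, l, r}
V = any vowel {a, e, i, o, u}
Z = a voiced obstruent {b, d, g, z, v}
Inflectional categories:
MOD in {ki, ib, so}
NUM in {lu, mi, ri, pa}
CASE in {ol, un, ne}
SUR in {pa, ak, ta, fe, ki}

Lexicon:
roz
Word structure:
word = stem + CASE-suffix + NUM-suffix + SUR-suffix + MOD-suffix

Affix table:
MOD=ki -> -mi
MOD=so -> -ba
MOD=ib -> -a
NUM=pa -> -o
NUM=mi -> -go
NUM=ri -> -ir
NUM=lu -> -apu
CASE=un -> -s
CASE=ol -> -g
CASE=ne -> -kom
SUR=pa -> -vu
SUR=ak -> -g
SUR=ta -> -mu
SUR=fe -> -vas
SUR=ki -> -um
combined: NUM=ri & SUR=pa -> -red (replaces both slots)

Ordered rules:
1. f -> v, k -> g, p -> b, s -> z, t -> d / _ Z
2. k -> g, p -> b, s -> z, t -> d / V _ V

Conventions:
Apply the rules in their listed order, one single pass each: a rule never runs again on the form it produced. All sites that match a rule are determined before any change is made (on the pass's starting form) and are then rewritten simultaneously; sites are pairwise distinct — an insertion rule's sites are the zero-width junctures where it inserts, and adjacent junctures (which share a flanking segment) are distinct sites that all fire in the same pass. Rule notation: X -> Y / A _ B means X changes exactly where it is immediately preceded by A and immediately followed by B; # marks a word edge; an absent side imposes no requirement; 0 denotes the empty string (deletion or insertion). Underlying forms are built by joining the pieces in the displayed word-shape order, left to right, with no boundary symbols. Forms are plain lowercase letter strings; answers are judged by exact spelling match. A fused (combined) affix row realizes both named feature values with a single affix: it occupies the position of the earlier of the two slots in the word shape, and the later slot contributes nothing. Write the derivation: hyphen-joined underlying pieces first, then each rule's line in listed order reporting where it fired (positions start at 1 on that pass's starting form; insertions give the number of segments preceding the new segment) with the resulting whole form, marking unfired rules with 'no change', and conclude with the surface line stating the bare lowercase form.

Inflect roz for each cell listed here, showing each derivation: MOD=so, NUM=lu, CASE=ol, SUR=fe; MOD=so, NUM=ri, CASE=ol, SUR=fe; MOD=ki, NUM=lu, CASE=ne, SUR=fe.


cell MOD=so, NUM=lu, CASE=ol, SUR=fe:
underlying: roz-g-apu-vas-ba
1. f -> v, k -> g, p -> b, s -> z, t -> d / _ Z: fires at position(s) 10: rozgapuvazba
2. k -> g, p -> b, s -> z, t -> d / V _ V: fires at position(s) 6: rozgabuvazba
surface: rozgabuvazba

cell MOD=so, NUM=ri, CASE=ol, SUR=fe:
underlying: roz-g-ir-vas-ba
1. f -> v, k -> g, p -> b, s -> z, t -> d / _ Z: fires at position(s) 9: rozgirvazba
2. k -> g, p -> b, s -> z, t -> d / V _ V: no change
surface: rozgirvazba

cell MOD=ki, NUM=lu, CASE=ne, SUR=fe:
underlying: roz-kom-apu-vas-mi
1. f -> v, k -> g, p -> b, s -> z, t -> d / _ Z: no change
2. k -> g, p -> b, s -> z, t -> d / V _ V: fires at position(s) 8: rozkomabuvasmi
surface: rozkomabuvasmi


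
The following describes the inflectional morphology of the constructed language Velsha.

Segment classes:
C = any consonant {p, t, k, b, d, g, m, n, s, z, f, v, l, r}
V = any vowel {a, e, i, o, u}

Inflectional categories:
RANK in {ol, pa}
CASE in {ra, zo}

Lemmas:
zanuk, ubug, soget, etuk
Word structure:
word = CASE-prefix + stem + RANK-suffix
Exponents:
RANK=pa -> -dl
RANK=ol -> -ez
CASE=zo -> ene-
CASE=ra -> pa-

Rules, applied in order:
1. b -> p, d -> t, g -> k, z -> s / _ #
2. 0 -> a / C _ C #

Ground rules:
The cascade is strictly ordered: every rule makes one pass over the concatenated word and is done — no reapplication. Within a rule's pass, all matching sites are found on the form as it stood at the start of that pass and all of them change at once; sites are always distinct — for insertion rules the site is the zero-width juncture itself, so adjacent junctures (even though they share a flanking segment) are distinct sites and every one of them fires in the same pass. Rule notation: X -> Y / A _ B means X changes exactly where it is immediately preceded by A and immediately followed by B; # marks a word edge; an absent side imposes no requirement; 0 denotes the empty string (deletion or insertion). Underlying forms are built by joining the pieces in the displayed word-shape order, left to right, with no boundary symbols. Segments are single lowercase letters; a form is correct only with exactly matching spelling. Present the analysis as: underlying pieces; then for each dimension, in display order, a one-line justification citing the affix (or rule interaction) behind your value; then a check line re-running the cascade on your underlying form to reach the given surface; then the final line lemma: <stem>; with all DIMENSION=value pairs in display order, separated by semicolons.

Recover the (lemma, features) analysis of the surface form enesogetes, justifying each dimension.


underlying: ene-soget-ez
RANK=ol - signalled by the affix -ez
CASE=zo - signalled by the affix ene-
check: enesogetez -> enesogetes -> enesogetes
lemma: soget; RANK=ol; CASE=zo


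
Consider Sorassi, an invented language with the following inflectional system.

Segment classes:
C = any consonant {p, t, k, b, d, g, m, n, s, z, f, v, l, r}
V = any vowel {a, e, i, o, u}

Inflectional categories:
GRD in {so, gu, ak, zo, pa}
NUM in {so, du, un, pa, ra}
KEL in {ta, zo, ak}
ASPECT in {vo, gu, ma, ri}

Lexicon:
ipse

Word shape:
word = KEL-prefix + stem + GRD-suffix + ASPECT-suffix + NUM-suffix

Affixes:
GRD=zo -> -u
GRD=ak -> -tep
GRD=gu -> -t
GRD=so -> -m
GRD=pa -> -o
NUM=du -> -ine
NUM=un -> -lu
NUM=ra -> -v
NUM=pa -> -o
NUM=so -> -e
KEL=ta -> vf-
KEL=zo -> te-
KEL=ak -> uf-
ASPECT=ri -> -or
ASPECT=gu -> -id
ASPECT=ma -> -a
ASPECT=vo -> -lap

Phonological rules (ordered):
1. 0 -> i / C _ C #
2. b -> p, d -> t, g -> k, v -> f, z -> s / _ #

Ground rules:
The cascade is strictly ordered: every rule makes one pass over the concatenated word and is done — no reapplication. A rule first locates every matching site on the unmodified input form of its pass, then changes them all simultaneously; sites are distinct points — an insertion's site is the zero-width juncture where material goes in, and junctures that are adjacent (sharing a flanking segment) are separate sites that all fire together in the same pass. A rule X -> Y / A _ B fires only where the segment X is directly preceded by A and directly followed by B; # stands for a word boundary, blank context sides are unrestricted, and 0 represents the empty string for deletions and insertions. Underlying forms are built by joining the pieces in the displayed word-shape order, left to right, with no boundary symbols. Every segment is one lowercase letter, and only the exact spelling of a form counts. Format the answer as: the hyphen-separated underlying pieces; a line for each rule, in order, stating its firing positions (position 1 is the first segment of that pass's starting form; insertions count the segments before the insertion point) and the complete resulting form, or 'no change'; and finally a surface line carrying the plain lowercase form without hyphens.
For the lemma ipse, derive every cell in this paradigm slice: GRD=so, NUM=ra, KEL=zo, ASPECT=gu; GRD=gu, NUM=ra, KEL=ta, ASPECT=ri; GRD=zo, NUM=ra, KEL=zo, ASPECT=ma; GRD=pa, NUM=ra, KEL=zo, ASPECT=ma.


cell GRD=so, NUM=ra, KEL=zo, ASPECT=gu:
underlying: te-ipse-m-id-v
1. 0 -> i / C _ C #: inserts after position(s) 9: teipsemidiv
2. b -> p, d -> t, g -> k, v -> f, z -> s / _ #: fires at position(s) 11: teipsemidif
surface: teipsemidif

cell GRD=gu, NUM=ra, KEL=ta, ASPECT=ri:
underlying: vf-ipse-t-or-v
1. 0 -> i / C _ C #: inserts after position(s) 9: vfipsetoriv
2. b -> p, d -> t, g -> k, v -> f, z -> s / _ #: fires at position(s) 11: vfipsetorif
surface: vfipsetorif

cell GRD=zo, NUM=ra, KEL=zo, ASPECT=ma:
underlying: te-ipse-u-a-v
1. 0 -> i / C _ C #: no change
2. b -> p, d -> t, g -> k, v -> f, z -> s / _ #: fires at position(s) 9: teipseuaf
surface: teipseuaf

cell GRD=pa, NUM=ra, KEL=zo, ASPECT=ma:
underlying: te-ipse-o-a-v
1. 0 -> i / C _ C #: no change
2. b -> p, d -> t, g -> k, v -> f, z -> s / _ #: fires at position(s) 9: teipseoaf
surface: teipseoaf


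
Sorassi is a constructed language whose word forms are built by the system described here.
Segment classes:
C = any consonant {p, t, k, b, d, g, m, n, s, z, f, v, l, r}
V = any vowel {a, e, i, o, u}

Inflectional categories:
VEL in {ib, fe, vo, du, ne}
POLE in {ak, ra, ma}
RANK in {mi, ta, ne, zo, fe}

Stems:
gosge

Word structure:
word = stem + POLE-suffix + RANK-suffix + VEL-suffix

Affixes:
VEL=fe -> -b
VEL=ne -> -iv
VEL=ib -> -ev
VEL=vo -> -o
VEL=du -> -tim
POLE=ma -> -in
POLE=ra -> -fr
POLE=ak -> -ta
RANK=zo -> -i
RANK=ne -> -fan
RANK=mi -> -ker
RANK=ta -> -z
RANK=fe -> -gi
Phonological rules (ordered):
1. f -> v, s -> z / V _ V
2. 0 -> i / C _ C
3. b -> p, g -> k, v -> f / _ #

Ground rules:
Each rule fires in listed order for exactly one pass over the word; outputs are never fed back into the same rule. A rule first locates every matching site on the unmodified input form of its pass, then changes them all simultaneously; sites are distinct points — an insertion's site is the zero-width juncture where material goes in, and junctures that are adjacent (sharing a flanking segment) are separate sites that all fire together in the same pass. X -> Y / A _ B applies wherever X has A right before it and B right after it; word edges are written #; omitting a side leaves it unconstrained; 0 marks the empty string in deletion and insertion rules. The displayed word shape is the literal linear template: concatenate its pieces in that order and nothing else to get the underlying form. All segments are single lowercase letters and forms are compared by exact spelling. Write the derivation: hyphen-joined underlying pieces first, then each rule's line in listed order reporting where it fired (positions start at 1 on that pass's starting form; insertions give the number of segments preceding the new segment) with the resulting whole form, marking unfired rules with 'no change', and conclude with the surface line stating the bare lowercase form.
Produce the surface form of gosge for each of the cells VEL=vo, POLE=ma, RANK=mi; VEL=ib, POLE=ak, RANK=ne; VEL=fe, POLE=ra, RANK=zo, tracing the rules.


cell VEL=vo, POLE=ma, RANK=mi:
underlying: gosge-in-ker-o
1. f -> v, s -> z / V _ V: no change
2. 0 -> i / C _ C: inserts after position(s) 3, 7: gosigeinikero
3. b -> p, g -> k, v -> f / _ #: no change
surface: gosigeinikero

cell VEL=ib, POLE=ak, RANK=ne:
underlying: gosge-ta-fan-ev
1. f -> v, s -> z / V _ V: fires at position(s) 8: gosgetavanev
2. 0 -> i / C _ C: inserts after position(s) 3: gosigetavanev
3. b -> p, g -> k, v -> f / _ #: fires at position(s) 13: gosigetavanef
surface: gosigetavanef

cell VEL=fe, POLE=ra, RANK=zo:
underlying: gosge-fr-i-b
1. f -> v, s -> z / V _ V: no change
2. 0 -> i / C _ C: inserts after position(s) 3, 6: gosigefirib
3. b -> p, g -> k, v -> f / _ #: fires at position(s) 11: gosigefirip
surface: gosigefirip
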